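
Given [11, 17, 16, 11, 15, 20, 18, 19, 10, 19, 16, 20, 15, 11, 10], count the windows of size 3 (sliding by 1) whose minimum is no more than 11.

9

[11, 17, 16] → min 11  ≤ 11 ✓
[17, 16, 11] → min 11  ≤ 11 ✓
[16, 11, 15] → min 11  ≤ 11 ✓
[11, 15, 20] → min 11  ≤ 11 ✓
[15, 20, 18] → min 15
[20, 18, 19] → min 18
[18, 19, 10] → min 10  ≤ 11 ✓
[19, 10, 19] → min 10  ≤ 11 ✓
[10, 19, 16] → min 10  ≤ 11 ✓
[19, 16, 20] → min 16
[16, 20, 15] → min 15
[20, 15, 11] → min 11  ≤ 11 ✓
[15, 11, 10] → min 10  ≤ 11 ✓
9 windows satisfy the condition.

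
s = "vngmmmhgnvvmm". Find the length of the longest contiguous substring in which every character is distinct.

5

add v: [v] len 1
add n: [v, n] len 2
add g: [v, n, g] len 3
add m: [v, n, g, m] len 4
add m (repeat m, move left end past it): [m] len 1
add m (repeat m, move left end past it): [m] len 1
add h: [m, h] len 2
add g: [m, h, g] len 3
add n: [m, h, g, n] len 4
add v: [m, h, g, n, v] len 5
add v (repeat v, move left end past it): [v] len 1
add m: [v, m] len 2
add m (repeat m, move left end past it): [m] len 1
Longest all-distinct length: 5.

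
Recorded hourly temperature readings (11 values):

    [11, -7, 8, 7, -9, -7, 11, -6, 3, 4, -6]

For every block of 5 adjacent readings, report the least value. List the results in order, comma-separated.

-9, -9, -9, -9, -9, -7, -6

Sliding a size-5 window across the 11 values:
(11, -7, 8, 7, -9) → min -9
(-7, 8, 7, -9, -7) → min -9
(8, 7, -9, -7, 11) → min -9
(7, -9, -7, 11, -6) → min -9
(-9, -7, 11, -6, 3) → min -9
(-7, 11, -6, 3, 4) → min -7
(11, -6, 3, 4, -6) → min -6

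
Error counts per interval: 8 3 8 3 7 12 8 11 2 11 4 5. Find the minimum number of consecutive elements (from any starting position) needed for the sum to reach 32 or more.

add 8: running sum 8 < 32
add 3: running sum 11 < 32
add 8: running sum 19 < 32
add 3: running sum 22 < 32
add 7: running sum 29 < 32
end 5: [3, 8, 3, 7, 12] sum 33, len 5
end 6: [8, 3, 7, 12, 8] sum 38, len 5
end 7: [7, 12, 8, 11] sum 38, len 4
end 8: [12, 8, 11, 2] sum 33, len 4
end 9: [8, 11, 2, 11] sum 32, len 4
end 10: [8, 11, 2, 11, 4] sum 36, len 5
end 11: [11, 2, 11, 4, 5] sum 33, len 5
Shortest qualifying length: 4.

4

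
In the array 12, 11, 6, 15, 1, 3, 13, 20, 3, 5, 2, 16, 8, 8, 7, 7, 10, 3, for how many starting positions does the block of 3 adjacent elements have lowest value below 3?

6

12 11 6 → min 6
11 6 15 → min 6
6 15 1 → min 1  < 3 ✓
15 1 3 → min 1  < 3 ✓
1 3 13 → min 1  < 3 ✓
3 13 20 → min 3
13 20 3 → min 3
20 3 5 → min 3
3 5 2 → min 2  < 3 ✓
5 2 16 → min 2  < 3 ✓
2 16 8 → min 2  < 3 ✓
16 8 8 → min 8
8 8 7 → min 7
8 7 7 → min 7
7 7 10 → min 7
7 10 3 → min 3
6 windows satisfy the condition.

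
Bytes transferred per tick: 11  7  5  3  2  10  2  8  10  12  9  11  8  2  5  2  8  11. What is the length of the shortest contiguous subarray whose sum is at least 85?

11

Extend right; whenever the sum reaches 85, record the length and shrink from the left:
add 11: running sum 11 < 85
add 7: running sum 18 < 85
add 5: running sum 23 < 85
add 3: running sum 26 < 85
add 2: running sum 28 < 85
add 10: running sum 38 < 85
add 2: running sum 40 < 85
add 8: running sum 48 < 85
add 10: running sum 58 < 85
add 12: running sum 70 < 85
add 9: running sum 79 < 85
add 11: shortest ending here [11, 7, 5, 3, 2, 10, 2, 8, 10, 12, 9, 11] sum 90, len 12
add 8: shortest ending here [7, 5, 3, 2, 10, 2, 8, 10, 12, 9, 11, 8] sum 87, len 12
add 2: shortest ending here [7, 5, 3, 2, 10, 2, 8, 10, 12, 9, 11, 8, 2] sum 89, len 13
add 5: shortest ending here [5, 3, 2, 10, 2, 8, 10, 12, 9, 11, 8, 2, 5] sum 87, len 13
add 2: shortest ending here [5, 3, 2, 10, 2, 8, 10, 12, 9, 11, 8, 2, 5, 2] sum 89, len 14
add 8: shortest ending here [10, 2, 8, 10, 12, 9, 11, 8, 2, 5, 2, 8] sum 87, len 12
add 11: shortest ending here [8, 10, 12, 9, 11, 8, 2, 5, 2, 8, 11] sum 86, len 11
Shortest qualifying length: 11.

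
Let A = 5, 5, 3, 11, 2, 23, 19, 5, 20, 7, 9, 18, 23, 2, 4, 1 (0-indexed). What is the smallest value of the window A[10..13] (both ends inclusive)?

Elements at indices 10..13: 9, 18, 23, 2
min(9, 18, 23, 2) = 2

2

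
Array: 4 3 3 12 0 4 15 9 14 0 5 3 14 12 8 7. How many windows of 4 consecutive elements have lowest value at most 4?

12

(4, 3, 3, 12) → min 3  ≤ 4 ✓
(3, 3, 12, 0) → min 0  ≤ 4 ✓
(3, 12, 0, 4) → min 0  ≤ 4 ✓
(12, 0, 4, 15) → min 0  ≤ 4 ✓
(0, 4, 15, 9) → min 0  ≤ 4 ✓
(4, 15, 9, 14) → min 4  ≤ 4 ✓
(15, 9, 14, 0) → min 0  ≤ 4 ✓
(9, 14, 0, 5) → min 0  ≤ 4 ✓
(14, 0, 5, 3) → min 0  ≤ 4 ✓
(0, 5, 3, 14) → min 0  ≤ 4 ✓
(5, 3, 14, 12) → min 3  ≤ 4 ✓
(3, 14, 12, 8) → min 3  ≤ 4 ✓
(14, 12, 8, 7) → min 7
12 windows satisfy the condition.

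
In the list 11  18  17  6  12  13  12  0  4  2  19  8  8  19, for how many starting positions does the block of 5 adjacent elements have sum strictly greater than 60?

(11, 18, 17, 6, 12) → sum 64  > 60 ✓
(18, 17, 6, 12, 13) → sum 66  > 60 ✓
(17, 6, 12, 13, 12) → sum 60
(6, 12, 13, 12, 0) → sum 43
(12, 13, 12, 0, 4) → sum 41
(13, 12, 0, 4, 2) → sum 31
(12, 0, 4, 2, 19) → sum 37
(0, 4, 2, 19, 8) → sum 33
(4, 2, 19, 8, 8) → sum 41
(2, 19, 8, 8, 19) → sum 56
2 windows satisfy the condition.

2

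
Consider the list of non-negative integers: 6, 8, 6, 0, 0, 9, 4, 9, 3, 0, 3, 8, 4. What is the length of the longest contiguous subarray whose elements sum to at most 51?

→ 6: sum 6, len 1
→ 8: sum 14, len 2
→ 6: sum 20, len 3
→ 0: sum 20, len 4
→ 0: sum 20, len 5
→ 9: sum 29, len 6
→ 4: sum 33, len 7
→ 9: sum 42, len 8
→ 3: sum 45, len 9
→ 0: sum 45, len 10
→ 3: sum 48, len 11
→ 8 (dropped 6): sum 50, len 11
→ 4 (dropped 8): sum 46, len 11
Longest length seen: 11.

11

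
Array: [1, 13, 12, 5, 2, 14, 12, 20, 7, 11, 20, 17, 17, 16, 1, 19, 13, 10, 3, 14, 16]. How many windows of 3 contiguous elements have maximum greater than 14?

1 13 12 → max 13
13 12 5 → max 13
12 5 2 → max 12
5 2 14 → max 14
2 14 12 → max 14
14 12 20 → max 20  > 14 ✓
12 20 7 → max 20  > 14 ✓
20 7 11 → max 20  > 14 ✓
7 11 20 → max 20  > 14 ✓
11 20 17 → max 20  > 14 ✓
20 17 17 → max 20  > 14 ✓
17 17 16 → max 17  > 14 ✓
17 16 1 → max 17  > 14 ✓
16 1 19 → max 19  > 14 ✓
1 19 13 → max 19  > 14 ✓
19 13 10 → max 19  > 14 ✓
13 10 3 → max 13
10 3 14 → max 14
3 14 16 → max 16  > 14 ✓
12 windows satisfy the condition.

12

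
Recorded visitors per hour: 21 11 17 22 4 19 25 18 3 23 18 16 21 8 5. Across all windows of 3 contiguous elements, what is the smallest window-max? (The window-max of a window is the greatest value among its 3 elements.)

21

[21, 11, 17] → max 21
[11, 17, 22] → max 22
[17, 22, 4] → max 22
[22, 4, 19] → max 22
[4, 19, 25] → max 25
[19, 25, 18] → max 25
[25, 18, 3] → max 25
[18, 3, 23] → max 23
[3, 23, 18] → max 23
[23, 18, 16] → max 23
[18, 16, 21] → max 21
[16, 21, 8] → max 21
[21, 8, 5] → max 21
Smallest of these is 21.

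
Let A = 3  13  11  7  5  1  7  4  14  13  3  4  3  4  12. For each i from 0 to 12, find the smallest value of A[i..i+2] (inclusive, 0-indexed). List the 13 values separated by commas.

(3, 13, 11) → min 3
(13, 11, 7) → min 7
(11, 7, 5) → min 5
(7, 5, 1) → min 1
(5, 1, 7) → min 1
(1, 7, 4) → min 1
(7, 4, 14) → min 4
(4, 14, 13) → min 4
(14, 13, 3) → min 3
(13, 3, 4) → min 3
(3, 4, 3) → min 3
(4, 3, 4) → min 3
(3, 4, 12) → min 3

3, 7, 5, 1, 1, 1, 4, 4, 3, 3, 3, 3, 3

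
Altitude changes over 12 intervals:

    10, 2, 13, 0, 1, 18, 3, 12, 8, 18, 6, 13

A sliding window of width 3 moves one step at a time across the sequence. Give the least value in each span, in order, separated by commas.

(10, 2, 13) → min 2
(2, 13, 0) → min 0
(13, 0, 1) → min 0
(0, 1, 18) → min 0
(1, 18, 3) → min 1
(18, 3, 12) → min 3
(3, 12, 8) → min 3
(12, 8, 18) → min 8
(8, 18, 6) → min 6
(18, 6, 13) → min 6

2, 0, 0, 0, 1, 3, 3, 8, 6, 6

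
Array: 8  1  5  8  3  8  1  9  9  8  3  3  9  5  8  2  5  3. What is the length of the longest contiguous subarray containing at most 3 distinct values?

Extend right; when distinct count exceeds 3, shrink from the left:
[8] 1 distinct, len 1
[8, 1] 2 distinct, len 2
[8, 1, 5] 3 distinct, len 3
[8, 1, 5, 8] 3 distinct, len 4
[5, 8, 3] 3 distinct, len 3
[5, 8, 3, 8] 3 distinct, len 4
[8, 3, 8, 1] 3 distinct, len 4
[8, 1, 9] 3 distinct, len 3
[8, 1, 9, 9] 3 distinct, len 4
[8, 1, 9, 9, 8] 3 distinct, len 5
[9, 9, 8, 3] 3 distinct, len 4
[9, 9, 8, 3, 3] 3 distinct, len 5
[9, 9, 8, 3, 3, 9] 3 distinct, len 6
[3, 3, 9, 5] 3 distinct, len 4
[9, 5, 8] 3 distinct, len 3
[5, 8, 2] 3 distinct, len 3
[5, 8, 2, 5] 3 distinct, len 4
[2, 5, 3] 3 distinct, len 3
Longest length with ≤3 distinct: 6.

6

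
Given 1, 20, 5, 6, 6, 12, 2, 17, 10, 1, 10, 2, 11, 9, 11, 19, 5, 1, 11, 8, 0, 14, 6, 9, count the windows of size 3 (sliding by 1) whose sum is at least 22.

14

1 20 5 → sum 26  ≥ 22 ✓
20 5 6 → sum 31  ≥ 22 ✓
5 6 6 → sum 17
6 6 12 → sum 24  ≥ 22 ✓
6 12 2 → sum 20
12 2 17 → sum 31  ≥ 22 ✓
2 17 10 → sum 29  ≥ 22 ✓
17 10 1 → sum 28  ≥ 22 ✓
10 1 10 → sum 21
1 10 2 → sum 13
10 2 11 → sum 23  ≥ 22 ✓
2 11 9 → sum 22  ≥ 22 ✓
11 9 11 → sum 31  ≥ 22 ✓
9 11 19 → sum 39  ≥ 22 ✓
11 19 5 → sum 35  ≥ 22 ✓
19 5 1 → sum 25  ≥ 22 ✓
5 1 11 → sum 17
1 11 8 → sum 20
11 8 0 → sum 19
8 0 14 → sum 22  ≥ 22 ✓
0 14 6 → sum 20
14 6 9 → sum 29  ≥ 22 ✓
14 windows satisfy the condition.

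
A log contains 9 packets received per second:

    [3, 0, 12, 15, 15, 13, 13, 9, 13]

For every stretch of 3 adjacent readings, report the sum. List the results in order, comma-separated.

Sliding a size-3 window across the 9 values:
3 0 12 → sum 15
0 12 15 → sum 27
12 15 15 → sum 42
15 15 13 → sum 43
15 13 13 → sum 41
13 13 9 → sum 35
13 9 13 → sum 35

15, 27, 42, 43, 41, 35, 35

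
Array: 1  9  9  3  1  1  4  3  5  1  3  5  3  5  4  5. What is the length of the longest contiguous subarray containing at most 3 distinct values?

7

[1] 1 distinct, len 1
[1, 9] 2 distinct, len 2
[1, 9, 9] 2 distinct, len 3
[1, 9, 9, 3] 3 distinct, len 4
[1, 9, 9, 3, 1] 3 distinct, len 5
[1, 9, 9, 3, 1, 1] 3 distinct, len 6
[3, 1, 1, 4] 3 distinct, len 4
[3, 1, 1, 4, 3] 3 distinct, len 5
[4, 3, 5] 3 distinct, len 3
[3, 5, 1] 3 distinct, len 3
[3, 5, 1, 3] 3 distinct, len 4
[3, 5, 1, 3, 5] 3 distinct, len 5
[3, 5, 1, 3, 5, 3] 3 distinct, len 6
[3, 5, 1, 3, 5, 3, 5] 3 distinct, len 7
[3, 5, 3, 5, 4] 3 distinct, len 5
[3, 5, 3, 5, 4, 5] 3 distinct, len 6
Longest length with ≤3 distinct: 7.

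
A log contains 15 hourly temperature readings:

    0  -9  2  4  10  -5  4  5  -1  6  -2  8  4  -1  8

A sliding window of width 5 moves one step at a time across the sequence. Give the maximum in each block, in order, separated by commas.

(0, -9, 2, 4, 10) → max 10
(-9, 2, 4, 10, -5) → max 10
(2, 4, 10, -5, 4) → max 10
(4, 10, -5, 4, 5) → max 10
(10, -5, 4, 5, -1) → max 10
(-5, 4, 5, -1, 6) → max 6
(4, 5, -1, 6, -2) → max 6
(5, -1, 6, -2, 8) → max 8
(-1, 6, -2, 8, 4) → max 8
(6, -2, 8, 4, -1) → max 8
(-2, 8, 4, -1, 8) → max 8

10, 10, 10, 10, 10, 6, 6, 8, 8, 8, 8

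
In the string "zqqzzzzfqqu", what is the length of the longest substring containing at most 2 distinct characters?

7

add z: window [z] (1 distinct), len 1
add q: window [z, q] (2 distinct), len 2
add q: window [z, q, q] (2 distinct), len 3
add z: window [z, q, q, z] (2 distinct), len 4
add z: window [z, q, q, z, z] (2 distinct), len 5
add z: window [z, q, q, z, z, z] (2 distinct), len 6
add z: window [z, q, q, z, z, z, z] (2 distinct), len 7
add f: window [z, z, z, z, f] (2 distinct), len 5
add q: window [f, q] (2 distinct), len 2
add q: window [f, q, q] (2 distinct), len 3
add u: window [q, q, u] (2 distinct), len 3
Longest length with ≤2 distinct: 7.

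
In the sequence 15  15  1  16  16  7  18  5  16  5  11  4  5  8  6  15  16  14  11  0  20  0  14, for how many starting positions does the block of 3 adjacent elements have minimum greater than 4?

11

[15, 15, 1] → min 1
[15, 1, 16] → min 1
[1, 16, 16] → min 1
[16, 16, 7] → min 7  > 4 ✓
[16, 7, 18] → min 7  > 4 ✓
[7, 18, 5] → min 5  > 4 ✓
[18, 5, 16] → min 5  > 4 ✓
[5, 16, 5] → min 5  > 4 ✓
[16, 5, 11] → min 5  > 4 ✓
[5, 11, 4] → min 4
[11, 4, 5] → min 4
[4, 5, 8] → min 4
[5, 8, 6] → min 5  > 4 ✓
[8, 6, 15] → min 6  > 4 ✓
[6, 15, 16] → min 6  > 4 ✓
[15, 16, 14] → min 14  > 4 ✓
[16, 14, 11] → min 11  > 4 ✓
[14, 11, 0] → min 0
[11, 0, 20] → min 0
[0, 20, 0] → min 0
[20, 0, 14] → min 0
11 windows satisfy the condition.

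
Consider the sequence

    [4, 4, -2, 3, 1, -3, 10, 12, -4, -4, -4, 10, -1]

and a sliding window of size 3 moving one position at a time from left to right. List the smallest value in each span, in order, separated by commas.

Sliding a size-3 window across the 13 values:
[4, 4, -2] → min -2
[4, -2, 3] → min -2
[-2, 3, 1] → min -2
[3, 1, -3] → min -3
[1, -3, 10] → min -3
[-3, 10, 12] → min -3
[10, 12, -4] → min -4
[12, -4, -4] → min -4
[-4, -4, -4] → min -4
[-4, -4, 10] → min -4
[-4, 10, -1] → min -4

-2, -2, -2, -3, -3, -3, -4, -4, -4, -4, -4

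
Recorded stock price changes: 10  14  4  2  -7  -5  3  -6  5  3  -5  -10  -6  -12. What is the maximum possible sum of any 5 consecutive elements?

23

10 14 4 2 -7 → sum 23
14 4 2 -7 -5 → sum 8
4 2 -7 -5 3 → sum -3
2 -7 -5 3 -6 → sum -13
-7 -5 3 -6 5 → sum -10
-5 3 -6 5 3 → sum 0
3 -6 5 3 -5 → sum 0
-6 5 3 -5 -10 → sum -13
5 3 -5 -10 -6 → sum -13
3 -5 -10 -6 -12 → sum -30
Maximum of these is 23.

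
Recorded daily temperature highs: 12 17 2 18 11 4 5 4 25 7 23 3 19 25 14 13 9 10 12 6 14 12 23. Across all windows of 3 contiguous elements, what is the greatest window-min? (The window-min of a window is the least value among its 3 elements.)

(12, 17, 2) → min 2
(17, 2, 18) → min 2
(2, 18, 11) → min 2
(18, 11, 4) → min 4
(11, 4, 5) → min 4
(4, 5, 4) → min 4
(5, 4, 25) → min 4
(4, 25, 7) → min 4
(25, 7, 23) → min 7
(7, 23, 3) → min 3
(23, 3, 19) → min 3
(3, 19, 25) → min 3
(19, 25, 14) → min 14
(25, 14, 13) → min 13
(14, 13, 9) → min 9
(13, 9, 10) → min 9
(9, 10, 12) → min 9
(10, 12, 6) → min 6
(12, 6, 14) → min 6
(6, 14, 12) → min 6
(14, 12, 23) → min 12
Greatest of these is 14.

14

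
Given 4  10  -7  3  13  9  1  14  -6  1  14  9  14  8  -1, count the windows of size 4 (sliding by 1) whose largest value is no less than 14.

8

[4, 10, -7, 3] → max 10
[10, -7, 3, 13] → max 13
[-7, 3, 13, 9] → max 13
[3, 13, 9, 1] → max 13
[13, 9, 1, 14] → max 14  ≥ 14 ✓
[9, 1, 14, -6] → max 14  ≥ 14 ✓
[1, 14, -6, 1] → max 14  ≥ 14 ✓
[14, -6, 1, 14] → max 14  ≥ 14 ✓
[-6, 1, 14, 9] → max 14  ≥ 14 ✓
[1, 14, 9, 14] → max 14  ≥ 14 ✓
[14, 9, 14, 8] → max 14  ≥ 14 ✓
[9, 14, 8, -1] → max 14  ≥ 14 ✓
8 windows satisfy the condition.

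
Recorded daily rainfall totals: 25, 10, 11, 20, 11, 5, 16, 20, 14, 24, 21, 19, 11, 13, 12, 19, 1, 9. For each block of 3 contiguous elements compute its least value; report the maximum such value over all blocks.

19

[25, 10, 11] → min 10
[10, 11, 20] → min 10
[11, 20, 11] → min 11
[20, 11, 5] → min 5
[11, 5, 16] → min 5
[5, 16, 20] → min 5
[16, 20, 14] → min 14
[20, 14, 24] → min 14
[14, 24, 21] → min 14
[24, 21, 19] → min 19
[21, 19, 11] → min 11
[19, 11, 13] → min 11
[11, 13, 12] → min 11
[13, 12, 19] → min 12
[12, 19, 1] → min 1
[19, 1, 9] → min 1
Maximum of these is 19.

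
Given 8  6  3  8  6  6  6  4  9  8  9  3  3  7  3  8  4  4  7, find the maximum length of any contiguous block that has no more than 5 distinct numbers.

13

add 8: window [8] (1 distinct), len 1
add 6: window [8, 6] (2 distinct), len 2
add 3: window [8, 6, 3] (3 distinct), len 3
add 8: window [8, 6, 3, 8] (3 distinct), len 4
add 6: window [8, 6, 3, 8, 6] (3 distinct), len 5
add 6: window [8, 6, 3, 8, 6, 6] (3 distinct), len 6
add 6: window [8, 6, 3, 8, 6, 6, 6] (3 distinct), len 7
add 4: window [8, 6, 3, 8, 6, 6, 6, 4] (4 distinct), len 8
add 9: window [8, 6, 3, 8, 6, 6, 6, 4, 9] (5 distinct), len 9
add 8: window [8, 6, 3, 8, 6, 6, 6, 4, 9, 8] (5 distinct), len 10
add 9: window [8, 6, 3, 8, 6, 6, 6, 4, 9, 8, 9] (5 distinct), len 11
add 3: window [8, 6, 3, 8, 6, 6, 6, 4, 9, 8, 9, 3] (5 distinct), len 12
add 3: window [8, 6, 3, 8, 6, 6, 6, 4, 9, 8, 9, 3, 3] (5 distinct), len 13
add 7: window [4, 9, 8, 9, 3, 3, 7] (5 distinct), len 7
add 3: window [4, 9, 8, 9, 3, 3, 7, 3] (5 distinct), len 8
add 8: window [4, 9, 8, 9, 3, 3, 7, 3, 8] (5 distinct), len 9
add 4: window [4, 9, 8, 9, 3, 3, 7, 3, 8, 4] (5 distinct), len 10
add 4: window [4, 9, 8, 9, 3, 3, 7, 3, 8, 4, 4] (5 distinct), len 11
add 7: window [4, 9, 8, 9, 3, 3, 7, 3, 8, 4, 4, 7] (5 distinct), len 12
Longest length with ≤5 distinct: 13.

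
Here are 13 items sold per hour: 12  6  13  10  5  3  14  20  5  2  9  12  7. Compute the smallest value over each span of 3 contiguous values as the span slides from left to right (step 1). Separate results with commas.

Sliding a size-3 window across the 13 values:
(12, 6, 13) → min 6
(6, 13, 10) → min 6
(13, 10, 5) → min 5
(10, 5, 3) → min 3
(5, 3, 14) → min 3
(3, 14, 20) → min 3
(14, 20, 5) → min 5
(20, 5, 2) → min 2
(5, 2, 9) → min 2
(2, 9, 12) → min 2
(9, 12, 7) → min 7

6, 6, 5, 3, 3, 3, 5, 2, 2, 2, 7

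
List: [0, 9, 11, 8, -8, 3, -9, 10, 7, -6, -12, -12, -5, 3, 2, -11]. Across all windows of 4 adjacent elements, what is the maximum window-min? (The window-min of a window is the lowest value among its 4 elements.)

Each size-4 window and its min:
0 9 11 8 → min 0
9 11 8 -8 → min -8
11 8 -8 3 → min -8
8 -8 3 -9 → min -9
-8 3 -9 10 → min -9
3 -9 10 7 → min -9
-9 10 7 -6 → min -9
10 7 -6 -12 → min -12
7 -6 -12 -12 → min -12
-6 -12 -12 -5 → min -12
-12 -12 -5 3 → min -12
-12 -5 3 2 → min -12
-5 3 2 -11 → min -11
Maximum of these is 0.

0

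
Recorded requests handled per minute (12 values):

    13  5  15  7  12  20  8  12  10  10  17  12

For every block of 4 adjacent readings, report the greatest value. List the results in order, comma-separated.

15, 15, 20, 20, 20, 20, 12, 17, 17

[13, 5, 15, 7] → max 15
[5, 15, 7, 12] → max 15
[15, 7, 12, 20] → max 20
[7, 12, 20, 8] → max 20
[12, 20, 8, 12] → max 20
[20, 8, 12, 10] → max 20
[8, 12, 10, 10] → max 12
[12, 10, 10, 17] → max 17
[10, 10, 17, 12] → max 17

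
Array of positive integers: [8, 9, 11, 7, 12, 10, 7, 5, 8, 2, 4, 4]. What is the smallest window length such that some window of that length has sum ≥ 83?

add 8: running sum 8 < 83
add 9: running sum 17 < 83
add 11: running sum 28 < 83
add 7: running sum 35 < 83
add 12: running sum 47 < 83
add 10: running sum 57 < 83
add 7: running sum 64 < 83
add 5: running sum 69 < 83
add 8: running sum 77 < 83
add 2: running sum 79 < 83
end 10: [8, 9, 11, 7, 12, 10, 7, 5, 8, 2, 4] sum 83, len 11
end 11: [8, 9, 11, 7, 12, 10, 7, 5, 8, 2, 4, 4] sum 87, len 12
Shortest qualifying length: 11.

11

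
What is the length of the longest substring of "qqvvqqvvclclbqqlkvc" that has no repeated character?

5

[q] len 1
[q] len 1
[q, v] len 2
[v] len 1
[v, q] len 2
[q] len 1
[q, v] len 2
[v] len 1
[v, c] len 2
[v, c, l] len 3
[l, c] len 2
[c, l] len 2
[c, l, b] len 3
[c, l, b, q] len 4
[q] len 1
[q, l] len 2
[q, l, k] len 3
[q, l, k, v] len 4
[q, l, k, v, c] len 5
Longest all-distinct length: 5.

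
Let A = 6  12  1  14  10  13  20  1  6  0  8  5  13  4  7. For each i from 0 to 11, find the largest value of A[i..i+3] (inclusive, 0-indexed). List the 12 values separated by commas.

14, 14, 14, 20, 20, 20, 20, 8, 8, 13, 13, 13

[6, 12, 1, 14] → max 14
[12, 1, 14, 10] → max 14
[1, 14, 10, 13] → max 14
[14, 10, 13, 20] → max 20
[10, 13, 20, 1] → max 20
[13, 20, 1, 6] → max 20
[20, 1, 6, 0] → max 20
[1, 6, 0, 8] → max 8
[6, 0, 8, 5] → max 8
[0, 8, 5, 13] → max 13
[8, 5, 13, 4] → max 13
[5, 13, 4, 7] → max 13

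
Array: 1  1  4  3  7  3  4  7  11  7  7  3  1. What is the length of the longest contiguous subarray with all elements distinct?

add 1: [1] len 1
add 1 (repeat 1, move left end past it): [1] len 1
add 4: [1, 4] len 2
add 3: [1, 4, 3] len 3
add 7: [1, 4, 3, 7] len 4
add 3 (repeat 3, move left end past it): [7, 3] len 2
add 4: [7, 3, 4] len 3
add 7 (repeat 7, move left end past it): [3, 4, 7] len 3
add 11: [3, 4, 7, 11] len 4
add 7 (repeat 7, move left end past it): [11, 7] len 2
add 7 (repeat 7, move left end past it): [7] len 1
add 3: [7, 3] len 2
add 1: [7, 3, 1] len 3
Longest all-distinct length: 4.

4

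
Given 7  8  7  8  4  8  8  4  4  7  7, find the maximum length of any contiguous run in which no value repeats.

3

[7] len 1
[7, 8] len 2
[8, 7] len 2
[7, 8] len 2
[7, 8, 4] len 3
[4, 8] len 2
[8] len 1
[8, 4] len 2
[4] len 1
[4, 7] len 2
[7] len 1
Longest all-distinct length: 3.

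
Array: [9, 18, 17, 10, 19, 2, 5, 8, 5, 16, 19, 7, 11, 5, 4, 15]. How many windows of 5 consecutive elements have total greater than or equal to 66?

2

[9, 18, 17, 10, 19] → sum 73  ≥ 66 ✓
[18, 17, 10, 19, 2] → sum 66  ≥ 66 ✓
[17, 10, 19, 2, 5] → sum 53
[10, 19, 2, 5, 8] → sum 44
[19, 2, 5, 8, 5] → sum 39
[2, 5, 8, 5, 16] → sum 36
[5, 8, 5, 16, 19] → sum 53
[8, 5, 16, 19, 7] → sum 55
[5, 16, 19, 7, 11] → sum 58
[16, 19, 7, 11, 5] → sum 58
[19, 7, 11, 5, 4] → sum 46
[7, 11, 5, 4, 15] → sum 42
2 windows satisfy the condition.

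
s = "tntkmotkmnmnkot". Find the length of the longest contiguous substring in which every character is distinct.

[t] len 1
[t, n] len 2
[n, t] len 2
[n, t, k] len 3
[n, t, k, m] len 4
[n, t, k, m, o] len 5
[k, m, o, t] len 4
[m, o, t, k] len 4
[o, t, k, m] len 4
[o, t, k, m, n] len 5
[n, m] len 2
[m, n] len 2
[m, n, k] len 3
[m, n, k, o] len 4
[m, n, k, o, t] len 5
Longest all-distinct length: 5.

5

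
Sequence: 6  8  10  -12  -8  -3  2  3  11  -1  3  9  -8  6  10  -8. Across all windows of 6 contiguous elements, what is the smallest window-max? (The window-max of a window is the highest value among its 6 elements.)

(6, 8, 10, -12, -8, -3) → max 10
(8, 10, -12, -8, -3, 2) → max 10
(10, -12, -8, -3, 2, 3) → max 10
(-12, -8, -3, 2, 3, 11) → max 11
(-8, -3, 2, 3, 11, -1) → max 11
(-3, 2, 3, 11, -1, 3) → max 11
(2, 3, 11, -1, 3, 9) → max 11
(3, 11, -1, 3, 9, -8) → max 11
(11, -1, 3, 9, -8, 6) → max 11
(-1, 3, 9, -8, 6, 10) → max 10
(3, 9, -8, 6, 10, -8) → max 10
Smallest of these is 10.

10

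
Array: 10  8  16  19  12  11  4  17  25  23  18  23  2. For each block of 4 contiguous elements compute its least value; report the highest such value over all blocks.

[10, 8, 16, 19] → min 8
[8, 16, 19, 12] → min 8
[16, 19, 12, 11] → min 11
[19, 12, 11, 4] → min 4
[12, 11, 4, 17] → min 4
[11, 4, 17, 25] → min 4
[4, 17, 25, 23] → min 4
[17, 25, 23, 18] → min 17
[25, 23, 18, 23] → min 18
[23, 18, 23, 2] → min 2
Highest of these is 18.

18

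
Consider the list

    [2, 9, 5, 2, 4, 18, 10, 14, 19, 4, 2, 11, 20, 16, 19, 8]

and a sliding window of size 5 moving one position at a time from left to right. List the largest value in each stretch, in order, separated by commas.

9, 18, 18, 18, 19, 19, 19, 19, 20, 20, 20, 20

[2, 9, 5, 2, 4] → max 9
[9, 5, 2, 4, 18] → max 18
[5, 2, 4, 18, 10] → max 18
[2, 4, 18, 10, 14] → max 18
[4, 18, 10, 14, 19] → max 19
[18, 10, 14, 19, 4] → max 19
[10, 14, 19, 4, 2] → max 19
[14, 19, 4, 2, 11] → max 19
[19, 4, 2, 11, 20] → max 20
[4, 2, 11, 20, 16] → max 20
[2, 11, 20, 16, 19] → max 20
[11, 20, 16, 19, 8] → max 20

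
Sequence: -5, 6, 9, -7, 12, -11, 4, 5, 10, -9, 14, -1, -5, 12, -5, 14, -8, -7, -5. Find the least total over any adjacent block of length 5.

Each size-5 window and its sum:
[-5, 6, 9, -7, 12] → sum 15
[6, 9, -7, 12, -11] → sum 9
[9, -7, 12, -11, 4] → sum 7
[-7, 12, -11, 4, 5] → sum 3
[12, -11, 4, 5, 10] → sum 20
[-11, 4, 5, 10, -9] → sum -1
[4, 5, 10, -9, 14] → sum 24
[5, 10, -9, 14, -1] → sum 19
[10, -9, 14, -1, -5] → sum 9
[-9, 14, -1, -5, 12] → sum 11
[14, -1, -5, 12, -5] → sum 15
[-1, -5, 12, -5, 14] → sum 15
[-5, 12, -5, 14, -8] → sum 8
[12, -5, 14, -8, -7] → sum 6
[-5, 14, -8, -7, -5] → sum -11
Least of these is -11.

-11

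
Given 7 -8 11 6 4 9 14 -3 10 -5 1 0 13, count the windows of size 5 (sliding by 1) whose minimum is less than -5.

7 -8 11 6 4 → min -8  < -5 ✓
-8 11 6 4 9 → min -8  < -5 ✓
11 6 4 9 14 → min 4
6 4 9 14 -3 → min -3
4 9 14 -3 10 → min -3
9 14 -3 10 -5 → min -5
14 -3 10 -5 1 → min -5
-3 10 -5 1 0 → min -5
10 -5 1 0 13 → min -5
2 windows satisfy the condition.

2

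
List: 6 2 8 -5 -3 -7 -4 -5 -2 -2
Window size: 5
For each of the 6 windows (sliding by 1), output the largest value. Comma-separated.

6 2 8 -5 -3 → max 8
2 8 -5 -3 -7 → max 8
8 -5 -3 -7 -4 → max 8
-5 -3 -7 -4 -5 → max -3
-3 -7 -4 -5 -2 → max -2
-7 -4 -5 -2 -2 → max -2

8, 8, 8, -3, -2, -2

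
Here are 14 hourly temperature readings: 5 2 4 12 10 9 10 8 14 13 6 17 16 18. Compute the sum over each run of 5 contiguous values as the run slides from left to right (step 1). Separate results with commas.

Sliding a size-5 window across the 14 values:
(5, 2, 4, 12, 10) → sum 33
(2, 4, 12, 10, 9) → sum 37
(4, 12, 10, 9, 10) → sum 45
(12, 10, 9, 10, 8) → sum 49
(10, 9, 10, 8, 14) → sum 51
(9, 10, 8, 14, 13) → sum 54
(10, 8, 14, 13, 6) → sum 51
(8, 14, 13, 6, 17) → sum 58
(14, 13, 6, 17, 16) → sum 66
(13, 6, 17, 16, 18) → sum 70

33, 37, 45, 49, 51, 54, 51, 58, 66, 70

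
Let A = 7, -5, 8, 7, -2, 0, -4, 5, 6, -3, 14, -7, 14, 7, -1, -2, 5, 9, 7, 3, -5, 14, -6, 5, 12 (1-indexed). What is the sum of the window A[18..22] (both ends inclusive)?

Elements at indices 18..22: 9, 7, 3, -5, 14
sum(9, 7, 3, -5, 14) = 28

28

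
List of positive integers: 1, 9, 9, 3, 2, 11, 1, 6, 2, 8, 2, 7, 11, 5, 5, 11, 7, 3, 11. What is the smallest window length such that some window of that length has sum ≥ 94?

16

Extend right; whenever the sum reaches 94, record the length and shrink from the left:
add 1: running sum 1 < 94
add 9: running sum 10 < 94
add 9: running sum 19 < 94
add 3: running sum 22 < 94
add 2: running sum 24 < 94
add 11: running sum 35 < 94
add 1: running sum 36 < 94
add 6: running sum 42 < 94
add 2: running sum 44 < 94
add 8: running sum 52 < 94
add 2: running sum 54 < 94
add 7: running sum 61 < 94
add 11: running sum 72 < 94
add 5: running sum 77 < 94
add 5: running sum 82 < 94
add 11: running sum 93 < 94
add 7: shortest ending here [9, 9, 3, 2, 11, 1, 6, 2, 8, 2, 7, 11, 5, 5, 11, 7] sum 99, len 16
add 3: shortest ending here [9, 9, 3, 2, 11, 1, 6, 2, 8, 2, 7, 11, 5, 5, 11, 7, 3] sum 102, len 17
add 11: shortest ending here [3, 2, 11, 1, 6, 2, 8, 2, 7, 11, 5, 5, 11, 7, 3, 11] sum 95, len 16
Shortest qualifying length: 16.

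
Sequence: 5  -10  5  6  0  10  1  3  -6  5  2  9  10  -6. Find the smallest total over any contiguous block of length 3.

-2

Window sums for each of the 12 positions:
(5, -10, 5) → sum 0
(-10, 5, 6) → sum 1
(5, 6, 0) → sum 11
(6, 0, 10) → sum 16
(0, 10, 1) → sum 11
(10, 1, 3) → sum 14
(1, 3, -6) → sum -2
(3, -6, 5) → sum 2
(-6, 5, 2) → sum 1
(5, 2, 9) → sum 16
(2, 9, 10) → sum 21
(9, 10, -6) → sum 13
Smallest of these is -2.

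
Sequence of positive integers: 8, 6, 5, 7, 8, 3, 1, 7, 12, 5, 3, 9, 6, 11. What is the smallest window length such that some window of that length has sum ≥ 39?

6

add 8: running sum 8 < 39
add 6: running sum 14 < 39
add 5: running sum 19 < 39
add 7: running sum 26 < 39
add 8: running sum 34 < 39
add 3: running sum 37 < 39
add 1: running sum 38 < 39
end 7: [8, 6, 5, 7, 8, 3, 1, 7] sum 45, len 8
end 8: [5, 7, 8, 3, 1, 7, 12] sum 43, len 7
end 9: [7, 8, 3, 1, 7, 12, 5] sum 43, len 7
end 10: [8, 3, 1, 7, 12, 5, 3] sum 39, len 7
end 11: [3, 1, 7, 12, 5, 3, 9] sum 40, len 7
end 12: [7, 12, 5, 3, 9, 6] sum 42, len 6
end 13: [12, 5, 3, 9, 6, 11] sum 46, len 6
Shortest qualifying length: 6.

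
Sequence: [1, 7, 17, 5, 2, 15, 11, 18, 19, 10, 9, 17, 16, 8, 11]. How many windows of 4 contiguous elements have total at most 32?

2

1 7 17 5 → sum 30  ≤ 32 ✓
7 17 5 2 → sum 31  ≤ 32 ✓
17 5 2 15 → sum 39
5 2 15 11 → sum 33
2 15 11 18 → sum 46
15 11 18 19 → sum 63
11 18 19 10 → sum 58
18 19 10 9 → sum 56
19 10 9 17 → sum 55
10 9 17 16 → sum 52
9 17 16 8 → sum 50
17 16 8 11 → sum 52
2 windows satisfy the condition.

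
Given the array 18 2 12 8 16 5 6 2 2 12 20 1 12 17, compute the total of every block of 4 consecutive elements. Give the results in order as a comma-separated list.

18 2 12 8 → sum 40
2 12 8 16 → sum 38
12 8 16 5 → sum 41
8 16 5 6 → sum 35
16 5 6 2 → sum 29
5 6 2 2 → sum 15
6 2 2 12 → sum 22
2 2 12 20 → sum 36
2 12 20 1 → sum 35
12 20 1 12 → sum 45
20 1 12 17 → sum 50

40, 38, 41, 35, 29, 15, 22, 36, 35, 45, 50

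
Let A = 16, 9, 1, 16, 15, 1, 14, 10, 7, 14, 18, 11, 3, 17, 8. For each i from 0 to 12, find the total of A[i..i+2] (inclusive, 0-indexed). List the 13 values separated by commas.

[16, 9, 1] → sum 26
[9, 1, 16] → sum 26
[1, 16, 15] → sum 32
[16, 15, 1] → sum 32
[15, 1, 14] → sum 30
[1, 14, 10] → sum 25
[14, 10, 7] → sum 31
[10, 7, 14] → sum 31
[7, 14, 18] → sum 39
[14, 18, 11] → sum 43
[18, 11, 3] → sum 32
[11, 3, 17] → sum 31
[3, 17, 8] → sum 28

26, 26, 32, 32, 30, 25, 31, 31, 39, 43, 32, 31, 28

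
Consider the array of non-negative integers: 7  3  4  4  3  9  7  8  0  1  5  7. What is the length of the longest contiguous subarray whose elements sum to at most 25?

Extend to the right; shrink from the left whenever the sum exceeds 25:
→ 7: sum 7, len 1
→ 3: sum 10, len 2
→ 4: sum 14, len 3
→ 4: sum 18, len 4
→ 3: sum 21, len 5
→ 9 (dropped 7): sum 23, len 5
→ 7 (dropped 3, 4): sum 23, len 4
→ 8 (dropped 4, 3): sum 24, len 3
→ 0: sum 24, len 4
→ 1: sum 25, len 5
→ 5 (dropped 9): sum 21, len 5
→ 7 (dropped 7): sum 21, len 5
Longest length seen: 5.

5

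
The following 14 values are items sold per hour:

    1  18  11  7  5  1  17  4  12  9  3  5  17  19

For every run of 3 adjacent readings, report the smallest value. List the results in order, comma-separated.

1 18 11 → min 1
18 11 7 → min 7
11 7 5 → min 5
7 5 1 → min 1
5 1 17 → min 1
1 17 4 → min 1
17 4 12 → min 4
4 12 9 → min 4
12 9 3 → min 3
9 3 5 → min 3
3 5 17 → min 3
5 17 19 → min 5

1, 7, 5, 1, 1, 1, 4, 4, 3, 3, 3, 5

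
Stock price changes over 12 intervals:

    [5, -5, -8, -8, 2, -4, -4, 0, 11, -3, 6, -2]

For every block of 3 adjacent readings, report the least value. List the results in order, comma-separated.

Sliding a size-3 window across the 12 values:
[5, -5, -8] → min -8
[-5, -8, -8] → min -8
[-8, -8, 2] → min -8
[-8, 2, -4] → min -8
[2, -4, -4] → min -4
[-4, -4, 0] → min -4
[-4, 0, 11] → min -4
[0, 11, -3] → min -3
[11, -3, 6] → min -3
[-3, 6, -2] → min -3

-8, -8, -8, -8, -4, -4, -4, -3, -3, -3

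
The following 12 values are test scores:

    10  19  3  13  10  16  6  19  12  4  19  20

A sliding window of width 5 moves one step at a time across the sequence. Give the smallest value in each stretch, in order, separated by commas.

3, 3, 3, 6, 6, 4, 4, 4

(10, 19, 3, 13, 10) → min 3
(19, 3, 13, 10, 16) → min 3
(3, 13, 10, 16, 6) → min 3
(13, 10, 16, 6, 19) → min 6
(10, 16, 6, 19, 12) → min 6
(16, 6, 19, 12, 4) → min 4
(6, 19, 12, 4, 19) → min 4
(19, 12, 4, 19, 20) → min 4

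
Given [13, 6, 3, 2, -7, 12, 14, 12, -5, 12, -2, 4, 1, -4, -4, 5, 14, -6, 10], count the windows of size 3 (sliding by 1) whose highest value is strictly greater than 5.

[13, 6, 3] → max 13  > 5 ✓
[6, 3, 2] → max 6  > 5 ✓
[3, 2, -7] → max 3
[2, -7, 12] → max 12  > 5 ✓
[-7, 12, 14] → max 14  > 5 ✓
[12, 14, 12] → max 14  > 5 ✓
[14, 12, -5] → max 14  > 5 ✓
[12, -5, 12] → max 12  > 5 ✓
[-5, 12, -2] → max 12  > 5 ✓
[12, -2, 4] → max 12  > 5 ✓
[-2, 4, 1] → max 4
[4, 1, -4] → max 4
[1, -4, -4] → max 1
[-4, -4, 5] → max 5
[-4, 5, 14] → max 14  > 5 ✓
[5, 14, -6] → max 14  > 5 ✓
[14, -6, 10] → max 14  > 5 ✓
12 windows satisfy the condition.

12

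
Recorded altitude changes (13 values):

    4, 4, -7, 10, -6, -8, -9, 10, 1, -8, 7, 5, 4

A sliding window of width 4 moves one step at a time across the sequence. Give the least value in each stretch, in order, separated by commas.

-7, -7, -8, -9, -9, -9, -9, -8, -8, -8

Sliding a size-4 window across the 13 values:
(4, 4, -7, 10) → min -7
(4, -7, 10, -6) → min -7
(-7, 10, -6, -8) → min -8
(10, -6, -8, -9) → min -9
(-6, -8, -9, 10) → min -9
(-8, -9, 10, 1) → min -9
(-9, 10, 1, -8) → min -9
(10, 1, -8, 7) → min -8
(1, -8, 7, 5) → min -8
(-8, 7, 5, 4) → min -8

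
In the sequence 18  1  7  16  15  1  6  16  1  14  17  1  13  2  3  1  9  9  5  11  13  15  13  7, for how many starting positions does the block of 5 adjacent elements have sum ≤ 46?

11

18 1 7 16 15 → sum 57
1 7 16 15 1 → sum 40  ≤ 46 ✓
7 16 15 1 6 → sum 45  ≤ 46 ✓
16 15 1 6 16 → sum 54
15 1 6 16 1 → sum 39  ≤ 46 ✓
1 6 16 1 14 → sum 38  ≤ 46 ✓
6 16 1 14 17 → sum 54
16 1 14 17 1 → sum 49
1 14 17 1 13 → sum 46  ≤ 46 ✓
14 17 1 13 2 → sum 47
17 1 13 2 3 → sum 36  ≤ 46 ✓
1 13 2 3 1 → sum 20  ≤ 46 ✓
13 2 3 1 9 → sum 28  ≤ 46 ✓
2 3 1 9 9 → sum 24  ≤ 46 ✓
3 1 9 9 5 → sum 27  ≤ 46 ✓
1 9 9 5 11 → sum 35  ≤ 46 ✓
9 9 5 11 13 → sum 47
9 5 11 13 15 → sum 53
5 11 13 15 13 → sum 57
11 13 15 13 7 → sum 59
11 windows satisfy the condition.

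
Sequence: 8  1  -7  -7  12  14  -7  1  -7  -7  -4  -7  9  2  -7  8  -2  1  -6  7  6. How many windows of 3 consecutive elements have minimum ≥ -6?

4

(8, 1, -7) → min -7
(1, -7, -7) → min -7
(-7, -7, 12) → min -7
(-7, 12, 14) → min -7
(12, 14, -7) → min -7
(14, -7, 1) → min -7
(-7, 1, -7) → min -7
(1, -7, -7) → min -7
(-7, -7, -4) → min -7
(-7, -4, -7) → min -7
(-4, -7, 9) → min -7
(-7, 9, 2) → min -7
(9, 2, -7) → min -7
(2, -7, 8) → min -7
(-7, 8, -2) → min -7
(8, -2, 1) → min -2  ≥ -6 ✓
(-2, 1, -6) → min -6  ≥ -6 ✓
(1, -6, 7) → min -6  ≥ -6 ✓
(-6, 7, 6) → min -6  ≥ -6 ✓
4 windows satisfy the condition.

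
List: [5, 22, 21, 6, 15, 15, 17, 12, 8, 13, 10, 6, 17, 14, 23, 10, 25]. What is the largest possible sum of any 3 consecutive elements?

(5, 22, 21) → sum 48
(22, 21, 6) → sum 49
(21, 6, 15) → sum 42
(6, 15, 15) → sum 36
(15, 15, 17) → sum 47
(15, 17, 12) → sum 44
(17, 12, 8) → sum 37
(12, 8, 13) → sum 33
(8, 13, 10) → sum 31
(13, 10, 6) → sum 29
(10, 6, 17) → sum 33
(6, 17, 14) → sum 37
(17, 14, 23) → sum 54
(14, 23, 10) → sum 47
(23, 10, 25) → sum 58
Largest of these is 58.

58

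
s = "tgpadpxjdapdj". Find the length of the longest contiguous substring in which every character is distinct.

5

[t] len 1
[t, g] len 2
[t, g, p] len 3
[t, g, p, a] len 4
[t, g, p, a, d] len 5
[a, d, p] len 3
[a, d, p, x] len 4
[a, d, p, x, j] len 5
[p, x, j, d] len 4
[p, x, j, d, a] len 5
[x, j, d, a, p] len 5
[a, p, d] len 3
[a, p, d, j] len 4
Longest all-distinct length: 5.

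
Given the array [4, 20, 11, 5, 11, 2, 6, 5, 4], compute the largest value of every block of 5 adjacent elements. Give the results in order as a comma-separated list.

Sliding a size-5 window across the 9 values:
4 20 11 5 11 → max 20
20 11 5 11 2 → max 20
11 5 11 2 6 → max 11
5 11 2 6 5 → max 11
11 2 6 5 4 → max 11

20, 20, 11, 11, 11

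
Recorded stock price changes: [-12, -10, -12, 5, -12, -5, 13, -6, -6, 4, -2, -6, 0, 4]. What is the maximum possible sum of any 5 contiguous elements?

3

Window sums for each of the 10 positions:
(-12, -10, -12, 5, -12) → sum -41
(-10, -12, 5, -12, -5) → sum -34
(-12, 5, -12, -5, 13) → sum -11
(5, -12, -5, 13, -6) → sum -5
(-12, -5, 13, -6, -6) → sum -16
(-5, 13, -6, -6, 4) → sum 0
(13, -6, -6, 4, -2) → sum 3
(-6, -6, 4, -2, -6) → sum -16
(-6, 4, -2, -6, 0) → sum -10
(4, -2, -6, 0, 4) → sum 0
Maximum of these is 3.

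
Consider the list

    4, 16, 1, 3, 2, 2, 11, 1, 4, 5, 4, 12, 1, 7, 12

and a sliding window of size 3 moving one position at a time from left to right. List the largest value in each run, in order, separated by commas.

4 16 1 → max 16
16 1 3 → max 16
1 3 2 → max 3
3 2 2 → max 3
2 2 11 → max 11
2 11 1 → max 11
11 1 4 → max 11
1 4 5 → max 5
4 5 4 → max 5
5 4 12 → max 12
4 12 1 → max 12
12 1 7 → max 12
1 7 12 → max 12

16, 16, 3, 3, 11, 11, 11, 5, 5, 12, 12, 12, 12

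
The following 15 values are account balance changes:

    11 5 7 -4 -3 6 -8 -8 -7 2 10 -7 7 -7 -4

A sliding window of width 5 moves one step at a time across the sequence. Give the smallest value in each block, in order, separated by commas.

-4, -4, -8, -8, -8, -8, -8, -8, -7, -7, -7

Sliding a size-5 window across the 15 values:
(11, 5, 7, -4, -3) → min -4
(5, 7, -4, -3, 6) → min -4
(7, -4, -3, 6, -8) → min -8
(-4, -3, 6, -8, -8) → min -8
(-3, 6, -8, -8, -7) → min -8
(6, -8, -8, -7, 2) → min -8
(-8, -8, -7, 2, 10) → min -8
(-8, -7, 2, 10, -7) → min -8
(-7, 2, 10, -7, 7) → min -7
(2, 10, -7, 7, -7) → min -7
(10, -7, 7, -7, -4) → min -7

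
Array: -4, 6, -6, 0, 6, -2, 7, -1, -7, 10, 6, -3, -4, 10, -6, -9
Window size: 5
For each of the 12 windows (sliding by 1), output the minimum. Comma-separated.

-6, -6, -6, -2, -7, -7, -7, -7, -7, -4, -6, -9

-4 6 -6 0 6 → min -6
6 -6 0 6 -2 → min -6
-6 0 6 -2 7 → min -6
0 6 -2 7 -1 → min -2
6 -2 7 -1 -7 → min -7
-2 7 -1 -7 10 → min -7
7 -1 -7 10 6 → min -7
-1 -7 10 6 -3 → min -7
-7 10 6 -3 -4 → min -7
10 6 -3 -4 10 → min -4
6 -3 -4 10 -6 → min -6
-3 -4 10 -6 -9 → min -9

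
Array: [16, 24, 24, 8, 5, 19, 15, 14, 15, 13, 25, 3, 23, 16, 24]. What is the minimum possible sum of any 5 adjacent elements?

(16, 24, 24, 8, 5) → sum 77
(24, 24, 8, 5, 19) → sum 80
(24, 8, 5, 19, 15) → sum 71
(8, 5, 19, 15, 14) → sum 61
(5, 19, 15, 14, 15) → sum 68
(19, 15, 14, 15, 13) → sum 76
(15, 14, 15, 13, 25) → sum 82
(14, 15, 13, 25, 3) → sum 70
(15, 13, 25, 3, 23) → sum 79
(13, 25, 3, 23, 16) → sum 80
(25, 3, 23, 16, 24) → sum 91
Minimum of these is 61.

61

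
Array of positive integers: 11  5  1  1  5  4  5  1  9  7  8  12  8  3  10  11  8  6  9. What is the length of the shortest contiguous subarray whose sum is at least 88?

11

add 11: running sum 11 < 88
add 5: running sum 16 < 88
add 1: running sum 17 < 88
add 1: running sum 18 < 88
add 5: running sum 23 < 88
add 4: running sum 27 < 88
add 5: running sum 32 < 88
add 1: running sum 33 < 88
add 9: running sum 42 < 88
add 7: running sum 49 < 88
add 8: running sum 57 < 88
add 12: running sum 69 < 88
add 8: running sum 77 < 88
add 3: running sum 80 < 88
add 10: shortest ending here [11, 5, 1, 1, 5, 4, 5, 1, 9, 7, 8, 12, 8, 3, 10] sum 90, len 15
add 11: shortest ending here [5, 1, 1, 5, 4, 5, 1, 9, 7, 8, 12, 8, 3, 10, 11] sum 90, len 15
add 8: shortest ending here [5, 4, 5, 1, 9, 7, 8, 12, 8, 3, 10, 11, 8] sum 91, len 13
add 6: shortest ending here [5, 1, 9, 7, 8, 12, 8, 3, 10, 11, 8, 6] sum 88, len 12
add 9: shortest ending here [9, 7, 8, 12, 8, 3, 10, 11, 8, 6, 9] sum 91, len 11
Shortest qualifying length: 11.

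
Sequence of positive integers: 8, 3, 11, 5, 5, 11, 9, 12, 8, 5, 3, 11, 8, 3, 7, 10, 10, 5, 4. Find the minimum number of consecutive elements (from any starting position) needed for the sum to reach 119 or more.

16

add 8: running sum 8 < 119
add 3: running sum 11 < 119
add 11: running sum 22 < 119
add 5: running sum 27 < 119
add 5: running sum 32 < 119
add 11: running sum 43 < 119
add 9: running sum 52 < 119
add 12: running sum 64 < 119
add 8: running sum 72 < 119
add 5: running sum 77 < 119
add 3: running sum 80 < 119
add 11: running sum 91 < 119
add 8: running sum 99 < 119
add 3: running sum 102 < 119
add 7: running sum 109 < 119
end 15: [8, 3, 11, 5, 5, 11, 9, 12, 8, 5, 3, 11, 8, 3, 7, 10] sum 119, len 16
end 16: [3, 11, 5, 5, 11, 9, 12, 8, 5, 3, 11, 8, 3, 7, 10, 10] sum 121, len 16
end 17: [11, 5, 5, 11, 9, 12, 8, 5, 3, 11, 8, 3, 7, 10, 10, 5] sum 123, len 16
end 18: [11, 5, 5, 11, 9, 12, 8, 5, 3, 11, 8, 3, 7, 10, 10, 5, 4] sum 127, len 17
Shortest qualifying length: 16.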